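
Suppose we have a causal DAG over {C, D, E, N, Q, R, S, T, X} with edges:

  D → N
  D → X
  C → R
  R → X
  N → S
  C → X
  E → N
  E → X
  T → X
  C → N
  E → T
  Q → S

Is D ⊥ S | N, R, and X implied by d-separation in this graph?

5 paths connect D and S; each must be blocked for d-separation to hold:
Path 1: D → X ← E → N → S
  N is a chain here and N is conditioned on, so the path is blocked at N.
Path 2: D → X ← T ← E → N → S
  N is a chain here and N is conditioned on, so the path is blocked at N.
Path 3: D → X ← C → N → S
  N is a chain here and N is conditioned on, so the path is blocked at N.
Path 4: D → X ← R ← C → N → S
  R is a chain here and R is conditioned on, so the path is blocked at R.
Path 5: D → N → S
  N is a chain here and N is conditioned on, so the path is blocked at N.
Every path is blocked, so D and S are d-separated given {N, R, X}.

Yes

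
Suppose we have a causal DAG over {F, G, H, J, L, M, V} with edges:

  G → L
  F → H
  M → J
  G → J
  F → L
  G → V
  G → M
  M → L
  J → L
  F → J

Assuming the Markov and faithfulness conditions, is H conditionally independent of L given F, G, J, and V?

Enumerating the 6 paths from H to L and testing each for blocking by {F, G, J, V}:
Path 1: H ← F → L
  F is a fork here and F is conditioned on, so the path is blocked at F.
Path 2: H ← F → J ← G → L
  F is a fork here and F is conditioned on, so the path is blocked at F.
Path 3: H ← F → J ← G → M → L
  F is a fork here and F is conditioned on, so the path is blocked at F.
Path 4: H ← F → J → L
  F is a fork here and F is conditioned on, so the path is blocked at F.
Path 5: H ← F → J ← M ← G → L
  F is a fork here and F is conditioned on, so the path is blocked at F.
Path 6: H ← F → J ← M → L
  F is a fork here and F is conditioned on, so the path is blocked at F.
Every path is blocked, so H and L are d-separated given {F, G, J, V}.

Yes — H and L are d-separated given {F, G, J, V}.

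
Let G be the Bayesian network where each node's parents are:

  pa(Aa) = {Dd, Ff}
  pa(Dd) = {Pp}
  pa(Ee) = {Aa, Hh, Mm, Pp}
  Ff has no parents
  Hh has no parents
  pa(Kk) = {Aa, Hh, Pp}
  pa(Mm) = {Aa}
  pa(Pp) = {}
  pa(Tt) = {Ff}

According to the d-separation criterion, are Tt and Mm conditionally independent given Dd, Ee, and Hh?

No

Enumerating the 6 paths from Tt to Mm and testing each for blocking by {Dd, Ee, Hh}:
  1. Tt ← Ff → Aa → Ee ← Mm — Ff:fork[open]; Aa:chain[open]; Ee:collider[open] ⇒ active
  2. Tt ← Ff → Aa → Kk ← Hh → Ee ← Mm — Ff:fork[open]; Aa:chain[open]; Kk:collider[blocks]; Hh:fork[blocks]; Ee:collider[open] ⇒ blocked
  3. Tt ← Ff → Aa → Kk ← Pp → Ee ← Mm — Ff:fork[open]; Aa:chain[open]; Kk:collider[blocks]; Pp:fork[open]; Ee:collider[open] ⇒ blocked
  4. Tt ← Ff → Aa ← Dd ← Pp → Ee ← Mm — Ff:fork[open]; Aa:collider[open]; Dd:chain[blocks]; Pp:fork[open]; Ee:collider[open] ⇒ blocked
  5. Tt ← Ff → Aa ← Dd ← Pp → Kk ← Hh → Ee ← Mm — Ff:fork[open]; Aa:collider[open]; Dd:chain[blocks]; Pp:fork[open]; Kk:collider[blocks]; Hh:fork[blocks]; Ee:collider[open] ⇒ blocked
  6. Tt ← Ff → Aa → Mm — Ff:fork[open]; Aa:chain[open] ⇒ active
Because an active path exists, Tt and Mm are not d-separated.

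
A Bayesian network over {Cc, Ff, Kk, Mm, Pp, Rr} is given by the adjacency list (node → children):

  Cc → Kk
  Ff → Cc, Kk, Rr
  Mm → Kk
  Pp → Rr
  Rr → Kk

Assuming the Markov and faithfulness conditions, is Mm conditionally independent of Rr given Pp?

Yes — Mm and Rr are d-separated given {Pp}.

There are 3 undirected paths between Mm and Rr; checking each against the conditioning set {Pp}:
  1. Mm → Kk ← Cc ← Ff → Rr — Kk:collider[blocks]; Cc:chain[open]; Ff:fork[open] ⇒ blocked
  2. Mm → Kk ← Ff → Rr — Kk:collider[blocks]; Ff:fork[open] ⇒ blocked
  3. Mm → Kk ← Rr — Kk:collider[blocks] ⇒ blocked
Every path is blocked, so Mm and Rr are d-separated given {Pp}.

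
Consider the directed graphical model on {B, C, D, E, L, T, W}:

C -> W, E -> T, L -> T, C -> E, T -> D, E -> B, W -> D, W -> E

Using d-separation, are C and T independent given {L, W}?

No

4 paths connect C and T; each must be blocked for d-separation to hold:
  1. C → W → D ← T — W:chain[blocks]; D:collider[blocks] ⇒ blocked
  2. C → W → E → T — W:chain[blocks]; E:chain[open] ⇒ blocked
  3. C → E → T — E:chain[open] ⇒ active
  4. C → E ← W → D ← T — E:collider[blocks]; W:fork[blocks]; D:collider[blocks] ⇒ blocked
At least one path is unblocked, so d-separation fails.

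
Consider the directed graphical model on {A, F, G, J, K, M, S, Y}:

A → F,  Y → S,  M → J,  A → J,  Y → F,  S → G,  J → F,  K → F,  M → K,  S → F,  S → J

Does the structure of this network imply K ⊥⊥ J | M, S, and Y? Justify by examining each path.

There are 5 undirected paths between K and J; checking each against the conditioning set {M, S, Y}:
Path 1: K → F ← Y → S → J
  F is a collider here and neither F nor any of its descendants is conditioned on, so the collider stays closed — the path is blocked at F.
Path 2: K → F ← S → J
  F is a collider here and neither F nor any of its descendants is conditioned on, so the collider stays closed — the path is blocked at F.
Path 3: K → F ← J
  F is a collider here and neither F nor any of its descendants is conditioned on, so the collider stays closed — the path is blocked at F.
Path 4: K → F ← A → J
  F is a collider here and neither F nor any of its descendants is conditioned on, so the collider stays closed — the path is blocked at F.
Path 5: K ← M → J
  M is a fork here and M is conditioned on, so the path is blocked at M.
All paths are blocked; K ⊥ J | {M, S, Y} holds.

Yes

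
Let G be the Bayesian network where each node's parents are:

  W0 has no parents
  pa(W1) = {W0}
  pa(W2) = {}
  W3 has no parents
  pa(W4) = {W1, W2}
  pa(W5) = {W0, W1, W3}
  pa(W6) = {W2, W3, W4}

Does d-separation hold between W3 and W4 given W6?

There are 4 undirected paths between W3 and W4; checking each against the conditioning set {W6}:
  1. W3 → W5 ← W1 → W4 — W5:collider[blocks]; W1:fork[open] ⇒ blocked
  2. W3 → W5 ← W0 → W1 → W4 — W5:collider[blocks]; W0:fork[open]; W1:chain[open] ⇒ blocked
  3. W3 → W6 ← W4 — W6:collider[open] ⇒ active
  4. W3 → W6 ← W2 → W4 — W6:collider[open]; W2:fork[open] ⇒ active
Since the path W3 → W6 ← W4 is active, W3 and W4 are not d-separated given {W6}.

No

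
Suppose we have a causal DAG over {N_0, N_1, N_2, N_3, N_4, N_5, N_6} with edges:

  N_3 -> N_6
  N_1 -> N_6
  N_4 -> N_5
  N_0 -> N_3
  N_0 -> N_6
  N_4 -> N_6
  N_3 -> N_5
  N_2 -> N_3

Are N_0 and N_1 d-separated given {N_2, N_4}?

Yes — N_0 and N_1 are d-separated given {N_2, N_4}.

We examine all 3 paths between N_0 and N_1:
  1. N_0 → N_3 → N_6 ← N_1 — N_3:chain[open]; N_6:collider[blocks] ⇒ blocked
  2. N_0 → N_3 → N_5 ← N_4 → N_6 ← N_1 — N_3:chain[open]; N_5:collider[blocks]; N_4:fork[blocks]; N_6:collider[blocks] ⇒ blocked
  3. N_0 → N_6 ← N_1 — N_6:collider[blocks] ⇒ blocked
Every path is blocked, so N_0 and N_1 are d-separated given {N_2, N_4}.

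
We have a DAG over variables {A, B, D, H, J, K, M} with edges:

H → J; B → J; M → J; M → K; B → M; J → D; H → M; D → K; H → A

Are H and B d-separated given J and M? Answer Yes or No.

Enumerating the 6 paths from H to B and testing each for blocking by {J, M}:
Path 1: H → J ← M ← B
  M is a chain here and M is conditioned on, so the path is blocked at M.
Path 2: H → J ← B
  J is a collider and J is conditioned on, which opens it — no node blocks this path, so it is active.
Path 3: H → J → D → K ← M ← B
  J is a chain here and J is conditioned on, so the path is blocked at J.
Path 4: H → M → J ← B
  M is a chain here and M is conditioned on, so the path is blocked at M.
Path 5: H → M ← B
  M is a collider and M is conditioned on, which opens it — no node blocks this path, so it is active.
Path 6: H → M → K ← D ← J ← B
  M is a chain here and M is conditioned on, so the path is blocked at M.
At least one path is unblocked, so d-separation fails.

No — H and B are not d-separated given {J, M}.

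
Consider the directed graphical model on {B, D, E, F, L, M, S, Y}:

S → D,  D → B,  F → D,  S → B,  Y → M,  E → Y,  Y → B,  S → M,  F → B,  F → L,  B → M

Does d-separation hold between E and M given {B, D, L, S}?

No

5 paths connect E and M; each must be blocked for d-separation to hold:
  1. E → Y → B ← S → M — Y:chain[open]; B:collider[open]; S:fork[blocks] ⇒ blocked
  2. E → Y → B ← D ← S → M — Y:chain[open]; B:collider[open]; D:chain[blocks]; S:fork[blocks] ⇒ blocked
  3. E → Y → B ← F → D ← S → M — Y:chain[open]; B:collider[open]; F:fork[open]; D:collider[open]; S:fork[blocks] ⇒ blocked
  4. E → Y → B → M — Y:chain[open]; B:chain[blocks] ⇒ blocked
  5. E → Y → M — Y:chain[open] ⇒ active
At least one path is unblocked, so d-separation fails.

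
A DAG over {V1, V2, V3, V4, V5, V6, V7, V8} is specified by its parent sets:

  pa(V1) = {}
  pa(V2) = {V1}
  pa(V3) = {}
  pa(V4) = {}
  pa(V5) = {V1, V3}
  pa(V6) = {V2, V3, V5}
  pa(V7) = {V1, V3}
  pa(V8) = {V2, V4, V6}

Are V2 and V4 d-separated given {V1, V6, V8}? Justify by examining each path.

There are 6 undirected paths between V2 and V4; checking each against the conditioning set {V1, V6, V8}:
Path 1: V2 → V8 ← V4
  V8 is a collider and V8 is conditioned on, which opens it — no node blocks this path, so it is active.
Path 2: V2 ← V1 → V5 → V6 → V8 ← V4
  V1 is a fork here and V1 is conditioned on, so the path is blocked at V1.
Path 3: V2 ← V1 → V5 ← V3 → V6 → V8 ← V4
  V1 is a fork here and V1 is conditioned on, so the path is blocked at V1.
Path 4: V2 ← V1 → V7 ← V3 → V6 → V8 ← V4
  V1 is a fork here and V1 is conditioned on, so the path is blocked at V1.
Path 5: V2 ← V1 → V7 ← V3 → V5 → V6 → V8 ← V4
  V1 is a fork here and V1 is conditioned on, so the path is blocked at V1.
Path 6: V2 → V6 → V8 ← V4
  V6 is a chain here and V6 is conditioned on, so the path is blocked at V6.
At least one path is unblocked, so d-separation fails.

No — V2 and V4 are not d-separated given {V1, V6, V8}.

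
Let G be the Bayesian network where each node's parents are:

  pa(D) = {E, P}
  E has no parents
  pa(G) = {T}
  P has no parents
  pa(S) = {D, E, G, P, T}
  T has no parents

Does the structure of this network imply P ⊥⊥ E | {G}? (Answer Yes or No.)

Enumerating the 4 paths from P to E and testing each for blocking by {G}:
Path 1: P → D ← E
  D is a collider here and neither D nor any of its descendants is conditioned on, so the collider stays closed — the path is blocked at D.
Path 2: P → D → S ← E
  S is a collider here and neither S nor any of its descendants is conditioned on, so the collider stays closed — the path is blocked at S.
Path 3: P → S ← D ← E
  S is a collider here and neither S nor any of its descendants is conditioned on, so the collider stays closed — the path is blocked at S.
Path 4: P → S ← E
  S is a collider here and neither S nor any of its descendants is conditioned on, so the collider stays closed — the path is blocked at S.
Every path is blocked, so P and E are d-separated given {G}.

Yes — P and E are d-separated given {G}.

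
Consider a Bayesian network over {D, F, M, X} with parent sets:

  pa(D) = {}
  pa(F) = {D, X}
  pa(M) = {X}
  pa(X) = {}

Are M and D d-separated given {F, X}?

Yes

The only undirected path from M to D is:
  1. M ← X → F ← D — X:fork[blocks]; F:collider[open] ⇒ blocked
Every path is blocked, so M and D are d-separated given {F, X}.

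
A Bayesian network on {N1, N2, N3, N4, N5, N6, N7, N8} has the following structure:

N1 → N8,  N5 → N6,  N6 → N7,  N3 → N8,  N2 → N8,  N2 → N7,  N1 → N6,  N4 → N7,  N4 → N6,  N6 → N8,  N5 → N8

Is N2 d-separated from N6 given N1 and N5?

Enumerating the 5 paths from N2 to N6 and testing each for blocking by {N1, N5}:
Path 1: N2 → N7 ← N4 → N6
  N7 is a collider here and neither N7 nor any of its descendants is conditioned on, so the collider stays closed — the path is blocked at N7.
Path 2: N2 → N7 ← N6
  N7 is a collider here and neither N7 nor any of its descendants is conditioned on, so the collider stays closed — the path is blocked at N7.
Path 3: N2 → N8 ← N1 → N6
  N8 is a collider here and neither N8 nor any of its descendants is conditioned on, so the collider stays closed — the path is blocked at N8.
Path 4: N2 → N8 ← N5 → N6
  N8 is a collider here and neither N8 nor any of its descendants is conditioned on, so the collider stays closed — the path is blocked at N8.
Path 5: N2 → N8 ← N6
  N8 is a collider here and neither N8 nor any of its descendants is conditioned on, so the collider stays closed — the path is blocked at N8.
All paths are blocked; N2 ⊥ N6 | {N1, N5} holds.

Yes — N2 and N6 are d-separated given {N1, N5}.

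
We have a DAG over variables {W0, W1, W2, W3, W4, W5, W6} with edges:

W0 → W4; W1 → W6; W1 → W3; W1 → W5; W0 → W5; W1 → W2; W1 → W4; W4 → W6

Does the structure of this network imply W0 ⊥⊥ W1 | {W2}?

Enumerating the 3 paths from W0 to W1 and testing each for blocking by {W2}:
Path 1: W0 → W5 ← W1
  W5 is a collider here and neither W5 nor any of its descendants is conditioned on, so the collider stays closed — the path is blocked at W5.
Path 2: W0 → W4 ← W1
  W4 is a collider here and neither W4 nor any of its descendants is conditioned on, so the collider stays closed — the path is blocked at W4.
Path 3: W0 → W4 → W6 ← W1
  W6 is a collider here and neither W6 nor any of its descendants is conditioned on, so the collider stays closed — the path is blocked at W6.
All paths are blocked; W0 ⊥ W1 | {W2} holds.

Yes — W0 and W1 are d-separated given {W2}.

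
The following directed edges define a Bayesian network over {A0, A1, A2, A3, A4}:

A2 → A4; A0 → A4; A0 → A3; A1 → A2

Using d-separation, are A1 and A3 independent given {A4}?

The only undirected path from A1 to A3 is:
Path 1: A1 → A2 → A4 ← A0 → A3
  A2 is a chain and A2 is not conditioned on; A4 is a collider and A4 is conditioned on, which opens it; A0 is a fork and A0 is not conditioned on — no node blocks this path, so it is active.
Since the path A1 → A2 → A4 ← A0 → A3 is active, A1 and A3 are not d-separated given {A4}.

No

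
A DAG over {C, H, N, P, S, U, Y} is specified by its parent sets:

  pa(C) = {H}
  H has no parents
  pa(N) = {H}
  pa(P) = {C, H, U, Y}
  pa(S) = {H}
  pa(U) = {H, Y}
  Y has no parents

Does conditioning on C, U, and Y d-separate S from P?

No — S and P are not d-separated given {C, U, Y}.

There are 4 undirected paths between S and P; checking each against the conditioning set {C, U, Y}:
Path 1: S ← H → C → P
  C is a chain here and C is conditioned on, so the path is blocked at C.
Path 2: S ← H → P
  H is a fork and H is not conditioned on — no node blocks this path, so it is active.
Path 3: S ← H → U ← Y → P
  Y is a fork here and Y is conditioned on, so the path is blocked at Y.
Path 4: S ← H → U → P
  U is a chain here and U is conditioned on, so the path is blocked at U.
Since the path S ← H → P is active, S and P are not d-separated given {C, U, Y}.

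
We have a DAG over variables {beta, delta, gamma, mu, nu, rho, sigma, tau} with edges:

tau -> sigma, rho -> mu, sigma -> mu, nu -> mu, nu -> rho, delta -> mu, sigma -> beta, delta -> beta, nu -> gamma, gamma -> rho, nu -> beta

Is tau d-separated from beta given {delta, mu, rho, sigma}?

Yes

There are 5 undirected paths between tau and beta; checking each against the conditioning set {delta, mu, rho, sigma}:
  1. tau → sigma → beta — sigma:chain[blocks] ⇒ blocked
  2. tau → sigma → mu ← nu → beta — sigma:chain[blocks]; mu:collider[open]; nu:fork[open] ⇒ blocked
  3. tau → sigma → mu ← delta → beta — sigma:chain[blocks]; mu:collider[open]; delta:fork[blocks] ⇒ blocked
  4. tau → sigma → mu ← rho ← nu → beta — sigma:chain[blocks]; mu:collider[open]; rho:chain[blocks]; nu:fork[open] ⇒ blocked
  5. tau → sigma → mu ← rho ← gamma ← nu → beta — sigma:chain[blocks]; mu:collider[open]; rho:chain[blocks]; gamma:chain[open]; nu:fork[open] ⇒ blocked
Every path is blocked, so tau and beta are d-separated given {delta, mu, rho, sigma}.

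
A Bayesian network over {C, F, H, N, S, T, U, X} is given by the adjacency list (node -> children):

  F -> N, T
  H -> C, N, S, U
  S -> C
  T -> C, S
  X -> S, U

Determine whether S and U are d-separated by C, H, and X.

Yes

We examine all 6 paths between S and U:
Path 1: S ← H → U
  H is a fork here and H is conditioned on, so the path is blocked at H.
Path 2: S ← X → U
  X is a fork here and X is conditioned on, so the path is blocked at X.
Path 3: S → C ← H → U
  H is a fork here and H is conditioned on, so the path is blocked at H.
Path 4: S → C ← T ← F → N ← H → U
  N is a collider here and neither N nor any of its descendants is conditioned on, so the collider stays closed — the path is blocked at N.
Path 5: S ← T → C ← H → U
  H is a fork here and H is conditioned on, so the path is blocked at H.
Path 6: S ← T ← F → N ← H → U
  N is a collider here and neither N nor any of its descendants is conditioned on, so the collider stays closed — the path is blocked at N.
All paths are blocked; S ⊥ U | {C, H, X} holds.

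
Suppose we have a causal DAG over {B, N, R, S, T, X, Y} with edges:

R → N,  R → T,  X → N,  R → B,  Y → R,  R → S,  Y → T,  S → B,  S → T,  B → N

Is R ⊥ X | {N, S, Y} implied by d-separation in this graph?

No — R and X are not d-separated given {N, S, Y}.

5 paths connect R and X; each must be blocked for d-separation to hold:
  1. R → B → N ← X — B:chain[open]; N:collider[open] ⇒ active
  2. R → N ← X — N:collider[open] ⇒ active
  3. R ← Y → T ← S → B → N ← X — Y:fork[blocks]; T:collider[blocks]; S:fork[blocks]; B:chain[open]; N:collider[open] ⇒ blocked
  4. R → T ← S → B → N ← X — T:collider[blocks]; S:fork[blocks]; B:chain[open]; N:collider[open] ⇒ blocked
  5. R → S → B → N ← X — S:chain[blocks]; B:chain[open]; N:collider[open] ⇒ blocked
Since the path R → B → N ← X is active, R and X are not d-separated given {N, S, Y}.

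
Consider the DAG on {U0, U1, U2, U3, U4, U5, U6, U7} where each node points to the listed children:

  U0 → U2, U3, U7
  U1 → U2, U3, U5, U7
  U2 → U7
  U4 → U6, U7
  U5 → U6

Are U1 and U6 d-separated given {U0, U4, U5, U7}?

6 paths connect U1 and U6; each must be blocked for d-separation to hold:
Path 1: U1 → U2 ← U0 → U7 ← U4 → U6
  U0 is a fork here and U0 is conditioned on, so the path is blocked at U0.
Path 2: U1 → U2 → U7 ← U4 → U6
  U4 is a fork here and U4 is conditioned on, so the path is blocked at U4.
Path 3: U1 → U5 → U6
  U5 is a chain here and U5 is conditioned on, so the path is blocked at U5.
Path 4: U1 → U3 ← U0 → U2 → U7 ← U4 → U6
  U3 is a collider here and neither U3 nor any of its descendants is conditioned on, so the collider stays closed — the path is blocked at U3.
Path 5: U1 → U3 ← U0 → U7 ← U4 → U6
  U3 is a collider here and neither U3 nor any of its descendants is conditioned on, so the collider stays closed — the path is blocked at U3.
Path 6: U1 → U7 ← U4 → U6
  U4 is a fork here and U4 is conditioned on, so the path is blocked at U4.
Every path is blocked, so U1 and U6 are d-separated given {U0, U4, U5, U7}.

Yes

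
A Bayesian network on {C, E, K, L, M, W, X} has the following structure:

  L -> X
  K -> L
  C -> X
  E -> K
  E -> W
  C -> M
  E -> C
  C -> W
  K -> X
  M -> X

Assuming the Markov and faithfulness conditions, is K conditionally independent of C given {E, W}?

Yes

6 paths connect K and C; each must be blocked for d-separation to hold:
Path 1: K → L → X ← C
  X is a collider here and neither X nor any of its descendants is conditioned on, so the collider stays closed — the path is blocked at X.
Path 2: K → L → X ← M ← C
  X is a collider here and neither X nor any of its descendants is conditioned on, so the collider stays closed — the path is blocked at X.
Path 3: K → X ← C
  X is a collider here and neither X nor any of its descendants is conditioned on, so the collider stays closed — the path is blocked at X.
Path 4: K → X ← M ← C
  X is a collider here and neither X nor any of its descendants is conditioned on, so the collider stays closed — the path is blocked at X.
Path 5: K ← E → W ← C
  E is a fork here and E is conditioned on, so the path is blocked at E.
Path 6: K ← E → C
  E is a fork here and E is conditioned on, so the path is blocked at E.
All paths are blocked; K ⊥ C | {E, W} holds.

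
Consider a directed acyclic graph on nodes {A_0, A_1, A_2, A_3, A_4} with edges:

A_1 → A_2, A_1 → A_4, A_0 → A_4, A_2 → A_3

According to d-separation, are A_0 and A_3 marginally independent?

Yes

Only one path connects A_0 and A_3:
Path 1: A_0 → A_4 ← A_1 → A_2 → A_3
  A_4 is a collider here and neither A_4 nor any of its descendants is conditioned on, so the collider stays closed — the path is blocked at A_4.
All paths are blocked; A_0 ⊥ A_3 | ∅ holds.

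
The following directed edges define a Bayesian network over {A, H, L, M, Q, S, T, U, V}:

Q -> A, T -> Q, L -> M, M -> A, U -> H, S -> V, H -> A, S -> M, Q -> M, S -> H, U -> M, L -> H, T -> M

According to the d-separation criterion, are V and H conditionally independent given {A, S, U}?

Yes

We examine all 6 paths between V and H:
Path 1: V ← S → M ← L → H
  S is a fork here and S is conditioned on, so the path is blocked at S.
Path 2: V ← S → M → A ← H
  S is a fork here and S is conditioned on, so the path is blocked at S.
Path 3: V ← S → M ← T → Q → A ← H
  S is a fork here and S is conditioned on, so the path is blocked at S.
Path 4: V ← S → M ← Q → A ← H
  S is a fork here and S is conditioned on, so the path is blocked at S.
Path 5: V ← S → M ← U → H
  S is a fork here and S is conditioned on, so the path is blocked at S.
Path 6: V ← S → H
  S is a fork here and S is conditioned on, so the path is blocked at S.
Since every path is blocked, d-separation holds.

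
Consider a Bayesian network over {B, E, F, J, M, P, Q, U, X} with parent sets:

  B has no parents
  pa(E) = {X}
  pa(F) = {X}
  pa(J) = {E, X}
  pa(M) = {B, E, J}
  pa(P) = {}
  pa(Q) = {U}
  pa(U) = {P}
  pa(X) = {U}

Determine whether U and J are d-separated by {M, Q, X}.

There are 3 undirected paths between U and J; checking each against the conditioning set {M, Q, X}:
Path 1: U → X → J
  X is a chain here and X is conditioned on, so the path is blocked at X.
Path 2: U → X → E → J
  X is a chain here and X is conditioned on, so the path is blocked at X.
Path 3: U → X → E → M ← J
  X is a chain here and X is conditioned on, so the path is blocked at X.
Every path is blocked, so U and J are d-separated given {M, Q, X}.

Yes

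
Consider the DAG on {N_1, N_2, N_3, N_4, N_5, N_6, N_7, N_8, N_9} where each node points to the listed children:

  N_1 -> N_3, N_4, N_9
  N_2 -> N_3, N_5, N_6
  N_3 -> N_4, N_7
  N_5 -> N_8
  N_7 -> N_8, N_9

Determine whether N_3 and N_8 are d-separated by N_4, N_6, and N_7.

No

We examine all 4 paths between N_3 and N_8:
Path 1: N_3 ← N_1 → N_9 ← N_7 → N_8
  N_9 is a collider here and neither N_9 nor any of its descendants is conditioned on, so the collider stays closed — the path is blocked at N_9.
Path 2: N_3 → N_7 → N_8
  N_7 is a chain here and N_7 is conditioned on, so the path is blocked at N_7.
Path 3: N_3 → N_4 ← N_1 → N_9 ← N_7 → N_8
  N_9 is a collider here and neither N_9 nor any of its descendants is conditioned on, so the collider stays closed — the path is blocked at N_9.
Path 4: N_3 ← N_2 → N_5 → N_8
  N_2 is a fork and N_2 is not conditioned on; N_5 is a chain and N_5 is not conditioned on — no node blocks this path, so it is active.
Because an active path exists, N_3 and N_8 are not d-separated.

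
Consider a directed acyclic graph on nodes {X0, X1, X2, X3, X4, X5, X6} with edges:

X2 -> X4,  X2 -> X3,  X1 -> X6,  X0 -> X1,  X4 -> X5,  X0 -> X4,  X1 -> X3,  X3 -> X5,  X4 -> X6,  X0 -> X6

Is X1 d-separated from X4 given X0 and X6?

No

Enumerating the 6 paths from X1 to X4 and testing each for blocking by {X0, X6}:
Path 1: X1 ← X0 → X6 ← X4
  X0 is a fork here and X0 is conditioned on, so the path is blocked at X0.
Path 2: X1 ← X0 → X4
  X0 is a fork here and X0 is conditioned on, so the path is blocked at X0.
Path 3: X1 → X6 ← X0 → X4
  X0 is a fork here and X0 is conditioned on, so the path is blocked at X0.
Path 4: X1 → X6 ← X4
  X6 is a collider and X6 is conditioned on, which opens it — no node blocks this path, so it is active.
Path 5: X1 → X3 → X5 ← X4
  X5 is a collider here and neither X5 nor any of its descendants is conditioned on, so the collider stays closed — the path is blocked at X5.
Path 6: X1 → X3 ← X2 → X4
  X3 is a collider here and neither X3 nor any of its descendants is conditioned on, so the collider stays closed — the path is blocked at X3.
Because an active path exists, X1 and X4 are not d-separated.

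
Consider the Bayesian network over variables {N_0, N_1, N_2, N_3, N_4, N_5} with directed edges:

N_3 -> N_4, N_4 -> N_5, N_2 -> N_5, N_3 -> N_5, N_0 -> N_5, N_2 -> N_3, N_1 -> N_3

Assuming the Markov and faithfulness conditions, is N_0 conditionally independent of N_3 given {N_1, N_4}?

We examine all 3 paths between N_0 and N_3:
Path 1: N_0 → N_5 ← N_4 ← N_3
  N_5 is a collider here and neither N_5 nor any of its descendants is conditioned on, so the collider stays closed — the path is blocked at N_5.
Path 2: N_0 → N_5 ← N_2 → N_3
  N_5 is a collider here and neither N_5 nor any of its descendants is conditioned on, so the collider stays closed — the path is blocked at N_5.
Path 3: N_0 → N_5 ← N_3
  N_5 is a collider here and neither N_5 nor any of its descendants is conditioned on, so the collider stays closed — the path is blocked at N_5.
Every path is blocked, so N_0 and N_3 are d-separated given {N_1, N_4}.

Yes — N_0 and N_3 are d-separated given {N_1, N_4}.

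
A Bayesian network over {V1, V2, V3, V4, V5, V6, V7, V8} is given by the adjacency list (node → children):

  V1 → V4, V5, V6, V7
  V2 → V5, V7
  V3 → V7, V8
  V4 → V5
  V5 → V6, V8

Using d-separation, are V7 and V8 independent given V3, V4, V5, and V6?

Yes — V7 and V8 are d-separated given {V3, V4, V5, V6}.

5 paths connect V7 and V8; each must be blocked for d-separation to hold:
Path 1: V7 ← V2 → V5 → V8
  V5 is a chain here and V5 is conditioned on, so the path is blocked at V5.
Path 2: V7 ← V3 → V8
  V3 is a fork here and V3 is conditioned on, so the path is blocked at V3.
Path 3: V7 ← V1 → V5 → V8
  V5 is a chain here and V5 is conditioned on, so the path is blocked at V5.
Path 4: V7 ← V1 → V4 → V5 → V8
  V4 is a chain here and V4 is conditioned on, so the path is blocked at V4.
Path 5: V7 ← V1 → V6 ← V5 → V8
  V5 is a fork here and V5 is conditioned on, so the path is blocked at V5.
Since every path is blocked, d-separation holds.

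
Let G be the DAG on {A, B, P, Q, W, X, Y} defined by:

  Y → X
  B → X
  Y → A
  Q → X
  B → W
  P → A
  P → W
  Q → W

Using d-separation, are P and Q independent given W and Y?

We examine all 4 paths between P and Q:
  1. P → W ← B → X ← Q — W:collider[open]; B:fork[open]; X:collider[blocks] ⇒ blocked
  2. P → W ← Q — W:collider[open] ⇒ active
  3. P → A ← Y → X ← B → W ← Q — A:collider[blocks]; Y:fork[blocks]; X:collider[blocks]; B:fork[open]; W:collider[open] ⇒ blocked
  4. P → A ← Y → X ← Q — A:collider[blocks]; Y:fork[blocks]; X:collider[blocks] ⇒ blocked
Since the path P → W ← Q is active, P and Q are not d-separated given {W, Y}.

No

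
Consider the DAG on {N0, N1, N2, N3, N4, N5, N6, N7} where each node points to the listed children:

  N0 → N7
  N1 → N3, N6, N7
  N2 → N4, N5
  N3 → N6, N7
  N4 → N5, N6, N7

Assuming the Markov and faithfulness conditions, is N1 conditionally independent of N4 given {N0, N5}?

Yes — N1 and N4 are d-separated given {N0, N5}.

Enumerating the 6 paths from N1 to N4 and testing each for blocking by {N0, N5}:
  1. N1 → N3 → N7 ← N4 — N3:chain[open]; N7:collider[blocks] ⇒ blocked
  2. N1 → N3 → N6 ← N4 — N3:chain[open]; N6:collider[blocks] ⇒ blocked
  3. N1 → N7 ← N4 — N7:collider[blocks] ⇒ blocked
  4. N1 → N7 ← N3 → N6 ← N4 — N7:collider[blocks]; N3:fork[open]; N6:collider[blocks] ⇒ blocked
  5. N1 → N6 ← N4 — N6:collider[blocks] ⇒ blocked
  6. N1 → N6 ← N3 → N7 ← N4 — N6:collider[blocks]; N3:fork[open]; N7:collider[blocks] ⇒ blocked
All paths are blocked; N1 ⊥ N4 | {N0, N5} holds.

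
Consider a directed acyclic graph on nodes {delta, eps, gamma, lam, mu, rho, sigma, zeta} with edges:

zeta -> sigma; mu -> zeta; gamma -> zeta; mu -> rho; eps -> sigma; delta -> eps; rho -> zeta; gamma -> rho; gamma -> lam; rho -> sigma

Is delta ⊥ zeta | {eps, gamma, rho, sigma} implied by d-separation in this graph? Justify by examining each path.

Yes

There are 4 undirected paths between delta and zeta; checking each against the conditioning set {eps, gamma, rho, sigma}:
Path 1: delta → eps → sigma ← rho ← gamma → zeta
  eps is a chain here and eps is conditioned on, so the path is blocked at eps.
Path 2: delta → eps → sigma ← rho ← mu → zeta
  eps is a chain here and eps is conditioned on, so the path is blocked at eps.
Path 3: delta → eps → sigma ← rho → zeta
  eps is a chain here and eps is conditioned on, so the path is blocked at eps.
Path 4: delta → eps → sigma ← zeta
  eps is a chain here and eps is conditioned on, so the path is blocked at eps.
Every path is blocked, so delta and zeta are d-separated given {eps, gamma, rho, sigma}.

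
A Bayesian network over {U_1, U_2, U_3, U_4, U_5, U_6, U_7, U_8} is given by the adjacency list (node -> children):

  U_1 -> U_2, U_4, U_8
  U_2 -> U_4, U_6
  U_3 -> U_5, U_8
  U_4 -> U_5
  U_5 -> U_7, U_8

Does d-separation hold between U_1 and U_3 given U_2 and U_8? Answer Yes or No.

No

6 paths connect U_1 and U_3; each must be blocked for d-separation to hold:
Path 1: U_1 → U_8 ← U_5 ← U_3
  U_8 is a collider and U_8 is conditioned on, which opens it; U_5 is a chain and U_5 is not conditioned on — no node blocks this path, so it is active.
Path 2: U_1 → U_8 ← U_3
  U_8 is a collider and U_8 is conditioned on, which opens it — no node blocks this path, so it is active.
Path 3: U_1 → U_4 → U_5 → U_8 ← U_3
  U_4 is a chain and U_4 is not conditioned on; U_5 is a chain and U_5 is not conditioned on; U_8 is a collider and U_8 is conditioned on, which opens it — no node blocks this path, so it is active.
Path 4: U_1 → U_4 → U_5 ← U_3
  U_4 is a chain and U_4 is not conditioned on; U_5 is a collider and its descendant U_8 is conditioned on, which opens it — no node blocks this path, so it is active.
Path 5: U_1 → U_2 → U_4 → U_5 → U_8 ← U_3
  U_2 is a chain here and U_2 is conditioned on, so the path is blocked at U_2.
Path 6: U_1 → U_2 → U_4 → U_5 ← U_3
  U_2 is a chain here and U_2 is conditioned on, so the path is blocked at U_2.
Since the path U_1 → U_8 ← U_5 ← U_3 is active, U_1 and U_3 are not d-separated given {U_2, U_8}.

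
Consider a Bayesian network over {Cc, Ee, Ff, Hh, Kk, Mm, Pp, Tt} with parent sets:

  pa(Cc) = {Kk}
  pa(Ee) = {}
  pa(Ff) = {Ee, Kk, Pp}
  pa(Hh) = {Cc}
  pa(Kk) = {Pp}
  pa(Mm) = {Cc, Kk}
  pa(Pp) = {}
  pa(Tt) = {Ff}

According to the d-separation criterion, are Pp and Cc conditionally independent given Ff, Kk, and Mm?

Yes

There are 4 undirected paths between Pp and Cc; checking each against the conditioning set {Ff, Kk, Mm}:
Path 1: Pp → Kk → Cc
  Kk is a chain here and Kk is conditioned on, so the path is blocked at Kk.
Path 2: Pp → Kk → Mm ← Cc
  Kk is a chain here and Kk is conditioned on, so the path is blocked at Kk.
Path 3: Pp → Ff ← Kk → Cc
  Kk is a fork here and Kk is conditioned on, so the path is blocked at Kk.
Path 4: Pp → Ff ← Kk → Mm ← Cc
  Kk is a fork here and Kk is conditioned on, so the path is blocked at Kk.
All paths are blocked; Pp ⊥ Cc | {Ff, Kk, Mm} holds.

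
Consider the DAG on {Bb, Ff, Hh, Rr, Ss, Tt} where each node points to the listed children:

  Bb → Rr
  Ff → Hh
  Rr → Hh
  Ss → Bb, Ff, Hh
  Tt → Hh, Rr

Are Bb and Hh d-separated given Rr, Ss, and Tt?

Yes

We examine all 4 paths between Bb and Hh:
Path 1: Bb ← Ss → Ff → Hh
  Ss is a fork here and Ss is conditioned on, so the path is blocked at Ss.
Path 2: Bb ← Ss → Hh
  Ss is a fork here and Ss is conditioned on, so the path is blocked at Ss.
Path 3: Bb → Rr ← Tt → Hh
  Tt is a fork here and Tt is conditioned on, so the path is blocked at Tt.
Path 4: Bb → Rr → Hh
  Rr is a chain here and Rr is conditioned on, so the path is blocked at Rr.
Since every path is blocked, d-separation holds.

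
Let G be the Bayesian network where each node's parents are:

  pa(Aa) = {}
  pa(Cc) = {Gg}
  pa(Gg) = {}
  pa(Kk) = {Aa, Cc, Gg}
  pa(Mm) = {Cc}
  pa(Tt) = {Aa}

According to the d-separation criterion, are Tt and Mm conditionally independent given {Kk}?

We examine all 2 paths between Tt and Mm:
Path 1: Tt ← Aa → Kk ← Gg → Cc → Mm
  Aa is a fork and Aa is not conditioned on; Kk is a collider and Kk is conditioned on, which opens it; Gg is a fork and Gg is not conditioned on; Cc is a chain and Cc is not conditioned on — no node blocks this path, so it is active.
Path 2: Tt ← Aa → Kk ← Cc → Mm
  Aa is a fork and Aa is not conditioned on; Kk is a collider and Kk is conditioned on, which opens it; Cc is a fork and Cc is not conditioned on — no node blocks this path, so it is active.
Because an active path exists, Tt and Mm are not d-separated.

No — Tt and Mm are not d-separated given {Kk}.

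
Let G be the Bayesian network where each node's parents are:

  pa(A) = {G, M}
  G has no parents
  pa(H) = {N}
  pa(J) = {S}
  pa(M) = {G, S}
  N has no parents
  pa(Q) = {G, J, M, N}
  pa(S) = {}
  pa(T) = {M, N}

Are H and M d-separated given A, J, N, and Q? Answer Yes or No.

Yes

5 paths connect H and M; each must be blocked for d-separation to hold:
Path 1: H ← N → T ← M
  N is a fork here and N is conditioned on, so the path is blocked at N.
Path 2: H ← N → Q ← G → A ← M
  N is a fork here and N is conditioned on, so the path is blocked at N.
Path 3: H ← N → Q ← G → M
  N is a fork here and N is conditioned on, so the path is blocked at N.
Path 4: H ← N → Q ← M
  N is a fork here and N is conditioned on, so the path is blocked at N.
Path 5: H ← N → Q ← J ← S → M
  N is a fork here and N is conditioned on, so the path is blocked at N.
Every path is blocked, so H and M are d-separated given {A, J, N, Q}.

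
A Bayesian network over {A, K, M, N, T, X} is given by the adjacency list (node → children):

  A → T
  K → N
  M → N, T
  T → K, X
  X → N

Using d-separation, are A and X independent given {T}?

Yes

Enumerating the 3 paths from A to X and testing each for blocking by {T}:
  1. A → T ← M → N ← X — T:collider[open]; M:fork[open]; N:collider[blocks] ⇒ blocked
  2. A → T → X — T:chain[blocks] ⇒ blocked
  3. A → T → K → N ← X — T:chain[blocks]; K:chain[open]; N:collider[blocks] ⇒ blocked
Since every path is blocked, d-separation holds.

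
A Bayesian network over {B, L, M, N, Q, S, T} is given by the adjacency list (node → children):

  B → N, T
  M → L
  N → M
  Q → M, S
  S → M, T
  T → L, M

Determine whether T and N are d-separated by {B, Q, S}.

Yes

Enumerating the 5 paths from T to N and testing each for blocking by {B, Q, S}:
Path 1: T ← S → M ← N
  S is a fork here and S is conditioned on, so the path is blocked at S.
Path 2: T ← S ← Q → M ← N
  S is a chain here and S is conditioned on, so the path is blocked at S.
Path 3: T → M ← N
  M is a collider here and neither M nor any of its descendants is conditioned on, so the collider stays closed — the path is blocked at M.
Path 4: T → L ← M ← N
  L is a collider here and neither L nor any of its descendants is conditioned on, so the collider stays closed — the path is blocked at L.
Path 5: T ← B → N
  B is a fork here and B is conditioned on, so the path is blocked at B.
All paths are blocked; T ⊥ N | {B, Q, S} holds.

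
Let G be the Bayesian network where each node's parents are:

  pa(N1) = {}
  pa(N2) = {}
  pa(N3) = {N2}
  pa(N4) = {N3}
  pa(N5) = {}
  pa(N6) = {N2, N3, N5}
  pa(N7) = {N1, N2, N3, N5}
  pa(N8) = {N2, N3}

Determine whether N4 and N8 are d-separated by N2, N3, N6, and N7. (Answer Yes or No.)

Yes — N4 and N8 are d-separated given {N2, N3, N6, N7}.

Enumerating the 6 paths from N4 to N8 and testing each for blocking by {N2, N3, N6, N7}:
Path 1: N4 ← N3 → N6 ← N2 → N8
  N3 is a fork here and N3 is conditioned on, so the path is blocked at N3.
Path 2: N4 ← N3 → N6 ← N5 → N7 ← N2 → N8
  N3 is a fork here and N3 is conditioned on, so the path is blocked at N3.
Path 3: N4 ← N3 → N7 ← N2 → N8
  N3 is a fork here and N3 is conditioned on, so the path is blocked at N3.
Path 4: N4 ← N3 → N7 ← N5 → N6 ← N2 → N8
  N3 is a fork here and N3 is conditioned on, so the path is blocked at N3.
Path 5: N4 ← N3 → N8
  N3 is a fork here and N3 is conditioned on, so the path is blocked at N3.
Path 6: N4 ← N3 ← N2 → N8
  N3 is a chain here and N3 is conditioned on, so the path is blocked at N3.
Every path is blocked, so N4 and N8 are d-separated given {N2, N3, N6, N7}.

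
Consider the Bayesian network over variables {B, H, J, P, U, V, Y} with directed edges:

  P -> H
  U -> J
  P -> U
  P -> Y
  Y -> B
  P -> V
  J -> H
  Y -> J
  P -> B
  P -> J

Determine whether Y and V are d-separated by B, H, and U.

No — Y and V are not d-separated given {B, H, U}.

5 paths connect Y and V; each must be blocked for d-separation to hold:
  1. Y → B ← P → V — B:collider[open]; P:fork[open] ⇒ active
  2. Y → J ← U ← P → V — J:collider[open]; U:chain[blocks]; P:fork[open] ⇒ blocked
  3. Y → J → H ← P → V — J:chain[open]; H:collider[open]; P:fork[open] ⇒ active
  4. Y → J ← P → V — J:collider[open]; P:fork[open] ⇒ active
  5. Y ← P → V — P:fork[open] ⇒ active
At least one path is unblocked, so d-separation fails.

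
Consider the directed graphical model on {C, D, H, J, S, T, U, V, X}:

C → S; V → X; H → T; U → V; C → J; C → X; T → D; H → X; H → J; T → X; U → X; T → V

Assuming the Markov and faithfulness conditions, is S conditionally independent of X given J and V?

There are 5 undirected paths between S and X; checking each against the conditioning set {J, V}:
Path 1: S ← C → J ← H → X
  C is a fork and C is not conditioned on; J is a collider and J is conditioned on, which opens it; H is a fork and H is not conditioned on — no node blocks this path, so it is active.
Path 2: S ← C → J ← H → T → X
  C is a fork and C is not conditioned on; J is a collider and J is conditioned on, which opens it; H is a fork and H is not conditioned on; T is a chain and T is not conditioned on — no node blocks this path, so it is active.
Path 3: S ← C → J ← H → T → V → X
  V is a chain here and V is conditioned on, so the path is blocked at V.
Path 4: S ← C → J ← H → T → V ← U → X
  C is a fork and C is not conditioned on; J is a collider and J is conditioned on, which opens it; H is a fork and H is not conditioned on; T is a chain and T is not conditioned on; V is a collider and V is conditioned on, which opens it; U is a fork and U is not conditioned on — no node blocks this path, so it is active.
Path 5: S ← C → X
  C is a fork and C is not conditioned on — no node blocks this path, so it is active.
Because an active path exists, S and X are not d-separated.

No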